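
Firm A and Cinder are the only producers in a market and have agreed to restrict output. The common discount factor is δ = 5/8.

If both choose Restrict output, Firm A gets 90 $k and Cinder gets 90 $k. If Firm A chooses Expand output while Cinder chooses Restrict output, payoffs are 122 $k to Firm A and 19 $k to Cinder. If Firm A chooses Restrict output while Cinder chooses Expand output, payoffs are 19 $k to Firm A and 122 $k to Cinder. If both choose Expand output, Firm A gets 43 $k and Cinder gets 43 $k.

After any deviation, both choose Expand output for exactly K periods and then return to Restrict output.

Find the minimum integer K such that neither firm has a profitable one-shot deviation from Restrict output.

IC: δ(1−δ^K)/(1−δ) ≥ (122−90)/(90−43) = 32/47.
With δ = 5/8: need 1 − δ^K ≥ 32/47·(1−5/8)/(5/8), i.e. δ^K ≤ 0.5915.
Since (5/8)^1 = 0.6250 and (5/8)^2 = 0.3906, the smallest such K is 2.

2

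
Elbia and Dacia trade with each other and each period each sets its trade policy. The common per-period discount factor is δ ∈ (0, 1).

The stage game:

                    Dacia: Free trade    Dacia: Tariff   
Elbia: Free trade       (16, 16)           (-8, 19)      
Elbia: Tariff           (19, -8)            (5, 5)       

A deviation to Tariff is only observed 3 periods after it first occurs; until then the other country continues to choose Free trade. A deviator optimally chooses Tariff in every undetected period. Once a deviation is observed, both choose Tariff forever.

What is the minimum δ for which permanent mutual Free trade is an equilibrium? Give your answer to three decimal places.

The best deviation is to choose Tariff for all 3 undetected periods, earning 19 each, then 5 forever once detected.
Deviation value: 19(1−δ^3)/(1−δ) + 5δ^3/(1−δ); cooperation value: 16/(1−δ).
IC: 16 ≥ 19(1−δ^3) + 5δ^3 = 19 − 14δ^3.
So δ^3 ≥ 3/14, giving δ ≥ (3/14)^(1/3) ≈ 0.598.

0.598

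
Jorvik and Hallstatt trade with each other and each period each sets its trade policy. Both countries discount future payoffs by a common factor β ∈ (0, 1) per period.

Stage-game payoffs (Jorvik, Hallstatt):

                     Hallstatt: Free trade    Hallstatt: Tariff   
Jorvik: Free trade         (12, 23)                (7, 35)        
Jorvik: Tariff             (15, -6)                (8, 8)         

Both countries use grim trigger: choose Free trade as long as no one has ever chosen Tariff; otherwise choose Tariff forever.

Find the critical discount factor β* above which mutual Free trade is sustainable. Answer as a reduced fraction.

4/9

Jorvik's threshold: (15−12)/(15−8) = 3/7.
Hallstatt's threshold: (35−23)/(35−8) = 4/9.
3/7 < 4/9, so Hallstatt binds and β* = 4/9.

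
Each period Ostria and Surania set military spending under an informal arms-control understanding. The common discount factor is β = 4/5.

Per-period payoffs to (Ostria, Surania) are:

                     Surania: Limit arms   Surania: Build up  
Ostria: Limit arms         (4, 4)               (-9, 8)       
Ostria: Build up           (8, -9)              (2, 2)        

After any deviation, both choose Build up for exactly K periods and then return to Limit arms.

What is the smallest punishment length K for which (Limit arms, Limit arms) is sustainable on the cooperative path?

No profitable deviation requires (4−2)(β+…+β^K) ≥ 8−4, i.e. β+…+β^K ≥ 2 ≈ 2.0000.
With β = 4/5, the partial sums are K=1: 0.8000, K=2: 1.4400, K=3: 1.9520, K=4: 2.3616.
K = 4 is the first length at which the sum reaches 2.0000.

4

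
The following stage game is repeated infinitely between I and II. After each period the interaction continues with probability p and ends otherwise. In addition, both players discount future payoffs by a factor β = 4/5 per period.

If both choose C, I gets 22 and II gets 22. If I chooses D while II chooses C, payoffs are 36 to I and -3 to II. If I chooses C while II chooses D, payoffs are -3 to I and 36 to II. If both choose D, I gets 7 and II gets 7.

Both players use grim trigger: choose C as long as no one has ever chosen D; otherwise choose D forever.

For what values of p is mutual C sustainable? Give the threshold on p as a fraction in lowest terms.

Expected continuation weight on next period's payoff is β·p = 4/5·p, which plays the role of the discount factor.
Cooperation requires 4/5·p ≥ (36−22)/(36−7) = 14/29, hence p ≥ 35/58.

35/58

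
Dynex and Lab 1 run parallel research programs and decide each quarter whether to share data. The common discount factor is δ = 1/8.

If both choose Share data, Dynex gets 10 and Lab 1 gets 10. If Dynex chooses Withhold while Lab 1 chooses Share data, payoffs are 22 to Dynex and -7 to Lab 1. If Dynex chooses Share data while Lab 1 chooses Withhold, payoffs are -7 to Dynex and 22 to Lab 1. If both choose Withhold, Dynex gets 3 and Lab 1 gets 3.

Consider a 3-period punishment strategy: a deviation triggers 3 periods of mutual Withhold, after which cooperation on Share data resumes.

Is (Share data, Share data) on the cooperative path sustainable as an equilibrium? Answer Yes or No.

No

Comparing payoff streams over the 4 periods until play realigns: cooperate → 10(1+δ+…+δ^3); deviate → 22 + 3(δ+…+δ^3).
Cooperation is sustained iff (10−3)(δ+…+δ^3) ≥ 22−10.
δ+…+δ^3 = 1/8·(1−(1/8)^3)/(1−1/8) = 0.1426, and (22−10)/(10−3) = 1.7143.
0.1426 < 1.7143, so cooperation is not sustainable.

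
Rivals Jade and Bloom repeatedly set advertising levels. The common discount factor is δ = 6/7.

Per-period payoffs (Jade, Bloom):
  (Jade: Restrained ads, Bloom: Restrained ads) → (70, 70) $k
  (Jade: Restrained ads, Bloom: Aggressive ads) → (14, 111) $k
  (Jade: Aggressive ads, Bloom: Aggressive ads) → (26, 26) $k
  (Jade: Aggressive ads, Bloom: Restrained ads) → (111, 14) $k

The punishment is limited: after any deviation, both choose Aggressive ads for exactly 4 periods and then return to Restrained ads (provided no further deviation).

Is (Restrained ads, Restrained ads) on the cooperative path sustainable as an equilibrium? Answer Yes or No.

Comparing payoff streams over the 5 periods until play realigns: cooperate → 70(1+δ+…+δ^4); deviate → 111 + 26(δ+…+δ^4).
Cooperation is sustained iff (70−26)(δ+…+δ^4) ≥ 111−70.
δ+…+δ^4 = 6/7·(1−(6/7)^4)/(1−6/7) = 2.7613, and (111−70)/(70−26) = 0.9318.
2.7613 ≥ 0.9318, so cooperation is sustainable.

Yes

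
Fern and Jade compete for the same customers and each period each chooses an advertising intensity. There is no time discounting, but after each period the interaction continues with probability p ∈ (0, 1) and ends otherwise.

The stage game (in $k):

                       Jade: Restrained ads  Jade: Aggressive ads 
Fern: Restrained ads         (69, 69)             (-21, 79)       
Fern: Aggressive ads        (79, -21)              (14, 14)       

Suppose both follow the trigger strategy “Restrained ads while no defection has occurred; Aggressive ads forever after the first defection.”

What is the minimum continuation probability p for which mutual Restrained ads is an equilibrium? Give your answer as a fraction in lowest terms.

With no time discounting, the continuation probability p plays the role of the discount factor.
Grim-trigger IC: 69/(1−p) ≥ 79 + 14p/(1−p) ⇒ p ≥ (79−69)/(79−14) = 2/13.

2/13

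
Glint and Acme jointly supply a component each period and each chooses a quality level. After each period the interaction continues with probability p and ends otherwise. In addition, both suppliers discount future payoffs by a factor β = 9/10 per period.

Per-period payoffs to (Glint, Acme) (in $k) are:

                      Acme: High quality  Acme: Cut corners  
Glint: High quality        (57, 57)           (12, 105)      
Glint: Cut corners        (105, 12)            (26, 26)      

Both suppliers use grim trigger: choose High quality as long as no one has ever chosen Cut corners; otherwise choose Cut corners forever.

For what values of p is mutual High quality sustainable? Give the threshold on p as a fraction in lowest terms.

160/237

Expected continuation weight on next period's payoff is β·p = 9/10·p, which plays the role of the discount factor.
Cooperation requires 9/10·p ≥ (105−57)/(105−26) = 48/79, hence p ≥ 160/237.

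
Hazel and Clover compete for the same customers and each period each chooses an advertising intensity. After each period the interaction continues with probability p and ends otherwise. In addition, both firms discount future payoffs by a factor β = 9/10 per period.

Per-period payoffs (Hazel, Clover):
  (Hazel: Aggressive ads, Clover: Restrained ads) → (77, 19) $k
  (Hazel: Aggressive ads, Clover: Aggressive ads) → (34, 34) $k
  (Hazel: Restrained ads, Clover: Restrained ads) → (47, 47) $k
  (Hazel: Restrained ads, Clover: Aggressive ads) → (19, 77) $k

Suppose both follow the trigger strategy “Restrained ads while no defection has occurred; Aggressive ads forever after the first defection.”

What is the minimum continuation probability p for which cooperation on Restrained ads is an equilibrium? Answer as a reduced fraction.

With continuation probability p and discount β, the effective per-period discount factor is βp.
Grim-trigger IC: βp ≥ (77−47)/(77−34) = 30/43.
So p ≥ (30/43)/(9/10) = 100/129.

100/129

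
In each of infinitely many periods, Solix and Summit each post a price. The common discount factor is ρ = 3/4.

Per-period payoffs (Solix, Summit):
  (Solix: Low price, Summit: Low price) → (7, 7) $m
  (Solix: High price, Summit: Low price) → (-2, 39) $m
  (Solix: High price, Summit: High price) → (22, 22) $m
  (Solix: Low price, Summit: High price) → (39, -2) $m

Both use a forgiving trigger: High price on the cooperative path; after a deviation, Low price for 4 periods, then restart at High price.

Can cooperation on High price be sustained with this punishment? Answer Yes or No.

IC: ρ+…+ρ^4 ≥ (39−22)/(22−7) = 17/15.
At ρ = 3/4: partial sum = 2.0508 ≥ 1.1333. Cooperation sustainable.

Yes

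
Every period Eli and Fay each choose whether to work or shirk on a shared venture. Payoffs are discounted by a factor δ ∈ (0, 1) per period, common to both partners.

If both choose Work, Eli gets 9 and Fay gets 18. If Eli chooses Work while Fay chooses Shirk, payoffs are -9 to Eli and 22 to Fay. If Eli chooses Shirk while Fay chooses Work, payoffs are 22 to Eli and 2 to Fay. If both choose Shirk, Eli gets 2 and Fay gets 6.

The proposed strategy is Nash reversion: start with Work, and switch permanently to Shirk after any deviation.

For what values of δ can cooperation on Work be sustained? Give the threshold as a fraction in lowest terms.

13/20

Eli's threshold: (22−9)/(22−2) = 13/20.
Fay's threshold: (22−18)/(22−6) = 1/4.
13/20 > 1/4, so Eli binds and δ* = 13/20.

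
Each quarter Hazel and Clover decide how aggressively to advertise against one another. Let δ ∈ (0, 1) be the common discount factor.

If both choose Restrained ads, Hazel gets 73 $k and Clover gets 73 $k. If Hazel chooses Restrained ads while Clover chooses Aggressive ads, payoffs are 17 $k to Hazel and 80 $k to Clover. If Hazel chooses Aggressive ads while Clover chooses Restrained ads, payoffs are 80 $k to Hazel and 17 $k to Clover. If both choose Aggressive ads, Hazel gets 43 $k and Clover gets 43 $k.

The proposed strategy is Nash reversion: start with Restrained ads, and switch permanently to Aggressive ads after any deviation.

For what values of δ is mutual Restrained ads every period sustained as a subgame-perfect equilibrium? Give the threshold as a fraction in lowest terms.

7/37

Under grim trigger the critical discount factor is (T−C)/(T−P) with T = 80, C = 73, P = 43.
δ* = (80−73)/(80−43) = 7/37.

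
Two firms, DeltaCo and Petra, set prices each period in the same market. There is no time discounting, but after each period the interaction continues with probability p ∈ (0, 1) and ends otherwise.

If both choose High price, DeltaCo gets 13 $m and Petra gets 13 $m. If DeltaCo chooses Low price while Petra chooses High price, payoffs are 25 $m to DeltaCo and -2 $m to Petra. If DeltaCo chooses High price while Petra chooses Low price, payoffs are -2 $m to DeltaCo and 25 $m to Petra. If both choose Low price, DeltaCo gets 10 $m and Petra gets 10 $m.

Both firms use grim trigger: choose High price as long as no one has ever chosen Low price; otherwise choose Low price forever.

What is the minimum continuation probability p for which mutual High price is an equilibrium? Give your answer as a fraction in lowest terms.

4/5

Expected cooperation value is 13 + p·13 + p²·13 + … = 13/(1−p); deviation gives 25 + p·10/(1−p).
13 ≥ 25(1−p) + 10p ⇒ 15p ≥ 12 ⇒ p ≥ 12/15 = 4/5.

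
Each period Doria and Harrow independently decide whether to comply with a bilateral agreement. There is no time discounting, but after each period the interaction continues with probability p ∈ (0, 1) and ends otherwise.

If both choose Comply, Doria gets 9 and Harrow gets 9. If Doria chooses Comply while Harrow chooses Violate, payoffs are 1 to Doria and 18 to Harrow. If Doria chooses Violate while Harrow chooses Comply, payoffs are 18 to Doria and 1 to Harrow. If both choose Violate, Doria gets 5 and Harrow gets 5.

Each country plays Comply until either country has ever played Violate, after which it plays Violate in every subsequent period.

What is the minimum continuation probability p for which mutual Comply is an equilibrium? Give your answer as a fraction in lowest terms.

Expected cooperation value is 9 + p·9 + p²·9 + … = 9/(1−p); deviation gives 18 + p·5/(1−p).
9 ≥ 18(1−p) + 5p ⇒ 13p ≥ 9 ⇒ p ≥ 9/13.

9/13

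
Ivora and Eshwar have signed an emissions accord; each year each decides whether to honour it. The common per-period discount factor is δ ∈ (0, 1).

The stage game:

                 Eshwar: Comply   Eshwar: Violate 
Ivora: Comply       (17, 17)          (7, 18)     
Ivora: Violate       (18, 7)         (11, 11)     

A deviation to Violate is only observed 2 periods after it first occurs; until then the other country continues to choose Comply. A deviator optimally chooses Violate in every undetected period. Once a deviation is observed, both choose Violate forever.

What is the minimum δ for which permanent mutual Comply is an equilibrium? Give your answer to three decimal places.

0.378

A deviator earns 18 for 2 periods, then 11 forever; cooperating earns 17 forever. Multiplying the IC by (1−δ):
17 ≥ 18(1−δ^2) + 11δ^2, so 7·δ^2 ≥ 1 and δ^2 ≥ 1/7.
δ ≥ (1/7)^(1/2) ≈ 0.378.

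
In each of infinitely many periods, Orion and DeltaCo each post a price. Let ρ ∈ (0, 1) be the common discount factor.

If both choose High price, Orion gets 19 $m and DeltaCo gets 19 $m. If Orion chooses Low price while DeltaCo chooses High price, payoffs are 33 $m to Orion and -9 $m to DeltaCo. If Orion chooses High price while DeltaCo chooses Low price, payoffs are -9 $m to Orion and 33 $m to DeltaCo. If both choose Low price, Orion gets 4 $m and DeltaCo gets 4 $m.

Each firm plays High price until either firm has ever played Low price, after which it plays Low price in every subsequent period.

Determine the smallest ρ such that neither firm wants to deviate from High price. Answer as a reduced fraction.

14/29

Cooperation forever yields 19 each period: 19/(1−ρ).
Deviating yields 33 once, then 4 forever: 33 + 4ρ/(1−ρ).
No profitable deviation requires 19/(1−ρ) ≥ 33 + 4ρ/(1−ρ).
Multiplying by (1−ρ): 19 ≥ 33(1−ρ) + 4ρ = 33 − 29ρ.
So 29ρ ≥ 14, i.e. ρ ≥ 14/29.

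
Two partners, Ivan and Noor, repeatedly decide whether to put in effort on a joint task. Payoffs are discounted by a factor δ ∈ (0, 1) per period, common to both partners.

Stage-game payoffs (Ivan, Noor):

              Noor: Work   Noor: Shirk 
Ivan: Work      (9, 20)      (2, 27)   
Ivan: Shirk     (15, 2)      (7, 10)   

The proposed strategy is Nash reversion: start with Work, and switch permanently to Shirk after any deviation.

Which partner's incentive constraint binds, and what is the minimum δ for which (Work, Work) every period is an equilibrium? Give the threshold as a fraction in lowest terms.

Ivan; δ ≥ 3/4

For Ivan: deviation gain 15−9 = 6, per-period punishment loss 9−7 = 2. IC gives δ ≥ 6/8 = 3/4.
For Noor: gain 7, loss 10 per period, so δ ≥ 7/17.
The tighter constraint is Ivan's, so cooperation needs δ ≥ 3/4.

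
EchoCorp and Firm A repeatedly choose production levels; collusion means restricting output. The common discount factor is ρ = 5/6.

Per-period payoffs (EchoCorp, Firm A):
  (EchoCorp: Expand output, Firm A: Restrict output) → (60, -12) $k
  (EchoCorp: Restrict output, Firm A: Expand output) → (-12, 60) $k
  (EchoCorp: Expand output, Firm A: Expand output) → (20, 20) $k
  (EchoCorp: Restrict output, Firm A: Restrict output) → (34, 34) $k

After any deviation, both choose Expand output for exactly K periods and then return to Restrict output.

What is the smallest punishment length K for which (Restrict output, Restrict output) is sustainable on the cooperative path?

3

Need Σ_{k=1}^{K} ρ^k ≥ (60−34)/(34−20) = 1.8571 at ρ = 5/6.
At K = 2 the sum is 1.5278 < 1.8571; at K = 3 it is 2.1065 ≥ 1.8571.
So the minimum punishment length is K = 3.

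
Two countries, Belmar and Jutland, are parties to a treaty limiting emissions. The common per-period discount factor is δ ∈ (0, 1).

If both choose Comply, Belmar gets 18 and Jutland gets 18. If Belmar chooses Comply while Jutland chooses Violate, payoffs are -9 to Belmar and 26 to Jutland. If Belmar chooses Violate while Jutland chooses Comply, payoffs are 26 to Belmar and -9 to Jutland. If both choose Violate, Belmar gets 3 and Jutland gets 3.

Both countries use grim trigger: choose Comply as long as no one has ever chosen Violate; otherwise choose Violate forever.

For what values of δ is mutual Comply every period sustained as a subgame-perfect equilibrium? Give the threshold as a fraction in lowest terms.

Under grim trigger the critical discount factor is (T−C)/(T−P) with T = 26, C = 18, P = 3.
δ* = (26−18)/(26−3) = 8/23.

8/23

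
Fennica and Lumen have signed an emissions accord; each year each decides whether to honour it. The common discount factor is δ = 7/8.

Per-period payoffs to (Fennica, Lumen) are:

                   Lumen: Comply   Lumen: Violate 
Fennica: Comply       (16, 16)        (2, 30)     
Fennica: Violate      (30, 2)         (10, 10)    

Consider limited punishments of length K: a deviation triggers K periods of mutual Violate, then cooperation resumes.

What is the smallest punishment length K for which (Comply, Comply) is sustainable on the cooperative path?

4

Need Σ_{k=1}^{K} δ^k ≥ (30−16)/(16−10) = 2.3333 at δ = 7/8.
At K = 3 the sum is 2.3105 < 2.3333; at K = 4 it is 2.8967 ≥ 2.3333.
So the minimum punishment length is K = 4.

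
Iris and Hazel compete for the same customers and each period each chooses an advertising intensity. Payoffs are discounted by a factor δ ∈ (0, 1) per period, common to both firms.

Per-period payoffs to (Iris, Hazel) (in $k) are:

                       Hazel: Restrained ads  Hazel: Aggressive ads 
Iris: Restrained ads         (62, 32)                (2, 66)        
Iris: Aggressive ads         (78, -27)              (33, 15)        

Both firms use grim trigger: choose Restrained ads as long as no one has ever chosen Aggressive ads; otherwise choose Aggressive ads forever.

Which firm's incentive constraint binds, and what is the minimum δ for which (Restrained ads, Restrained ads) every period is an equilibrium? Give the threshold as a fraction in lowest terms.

Hazel; δ ≥ 2/3

Iris: cooperation gives 62 each period; deviation gives 78 once then 33 forever.
  62/(1−δ) ≥ 78 + 33δ/(1−δ) ⇒ δ ≥ 16/45.
Hazel: cooperation gives 32 each period; deviation gives 66 once then 15 forever.
  δ ≥ 34/51 = 2/3.
Both must hold, so the binding constraint is Hazel's: δ ≥ 2/3.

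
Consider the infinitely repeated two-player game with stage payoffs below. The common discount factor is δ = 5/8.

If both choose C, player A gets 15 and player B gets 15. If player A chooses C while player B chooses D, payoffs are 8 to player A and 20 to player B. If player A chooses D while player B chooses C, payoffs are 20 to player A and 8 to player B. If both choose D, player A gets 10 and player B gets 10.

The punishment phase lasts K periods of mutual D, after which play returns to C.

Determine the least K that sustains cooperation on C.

No profitable deviation requires (15−10)(δ+…+δ^K) ≥ 20−15, i.e. δ+…+δ^K ≥ 1 ≈ 1.0000.
With δ = 5/8, the partial sums are K=1: 0.6250, K=2: 1.0156.
K = 2 is the first length at which the sum reaches 1.0000.

2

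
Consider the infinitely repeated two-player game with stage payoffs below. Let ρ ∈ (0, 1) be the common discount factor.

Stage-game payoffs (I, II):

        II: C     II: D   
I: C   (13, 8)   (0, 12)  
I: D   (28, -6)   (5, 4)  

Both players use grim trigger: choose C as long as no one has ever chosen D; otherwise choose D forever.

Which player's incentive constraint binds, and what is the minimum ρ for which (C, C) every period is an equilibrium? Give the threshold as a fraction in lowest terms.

I; ρ ≥ 15/23

I's threshold: (28−13)/(28−5) = 15/23.
II's threshold: (12−8)/(12−4) = 1/2.
15/23 > 1/2, so I binds and ρ* = 15/23.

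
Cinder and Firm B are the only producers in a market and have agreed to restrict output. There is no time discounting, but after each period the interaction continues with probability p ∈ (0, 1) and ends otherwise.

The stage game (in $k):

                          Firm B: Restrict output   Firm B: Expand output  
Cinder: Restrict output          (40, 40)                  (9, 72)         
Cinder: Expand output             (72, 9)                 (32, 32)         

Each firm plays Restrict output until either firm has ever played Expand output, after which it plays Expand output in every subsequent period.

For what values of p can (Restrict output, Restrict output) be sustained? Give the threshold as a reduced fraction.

4/5

Expected cooperation value is 40 + p·40 + p²·40 + … = 40/(1−p); deviation gives 72 + p·32/(1−p).
40 ≥ 72(1−p) + 32p ⇒ 40p ≥ 32 ⇒ p ≥ 32/40 = 4/5.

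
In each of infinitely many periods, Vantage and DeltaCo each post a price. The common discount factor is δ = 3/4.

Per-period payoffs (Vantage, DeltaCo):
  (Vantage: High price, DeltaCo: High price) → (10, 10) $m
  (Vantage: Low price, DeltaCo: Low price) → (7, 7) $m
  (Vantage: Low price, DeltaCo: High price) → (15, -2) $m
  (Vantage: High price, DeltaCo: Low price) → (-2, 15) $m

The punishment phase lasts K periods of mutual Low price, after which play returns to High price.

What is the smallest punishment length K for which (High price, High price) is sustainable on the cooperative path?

3

Need Σ_{k=1}^{K} δ^k ≥ (15−10)/(10−7) = 1.6667 at δ = 3/4.
At K = 2 the sum is 1.3125 < 1.6667; at K = 3 it is 1.7344 ≥ 1.6667.
So the minimum punishment length is K = 3.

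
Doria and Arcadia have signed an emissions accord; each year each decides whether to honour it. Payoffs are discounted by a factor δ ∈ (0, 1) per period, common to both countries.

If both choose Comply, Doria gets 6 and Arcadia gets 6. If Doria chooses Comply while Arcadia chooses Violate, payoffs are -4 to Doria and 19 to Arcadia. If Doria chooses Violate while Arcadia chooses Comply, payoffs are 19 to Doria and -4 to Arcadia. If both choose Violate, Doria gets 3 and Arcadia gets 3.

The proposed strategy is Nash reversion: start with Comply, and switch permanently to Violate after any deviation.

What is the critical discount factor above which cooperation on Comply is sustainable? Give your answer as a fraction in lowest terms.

13/16

6/(1−δ) ≥ 19 + 3δ/(1−δ)
6 ≥ 19 − 16δ
δ ≥ 13/16.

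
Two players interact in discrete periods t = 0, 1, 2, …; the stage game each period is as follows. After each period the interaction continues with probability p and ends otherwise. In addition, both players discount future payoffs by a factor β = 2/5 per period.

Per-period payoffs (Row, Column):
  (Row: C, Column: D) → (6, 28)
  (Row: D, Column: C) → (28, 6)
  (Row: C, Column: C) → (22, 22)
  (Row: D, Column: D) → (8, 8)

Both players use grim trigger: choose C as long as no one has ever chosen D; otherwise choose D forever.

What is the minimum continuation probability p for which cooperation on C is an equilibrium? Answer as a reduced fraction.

3/4

Expected continuation weight on next period's payoff is β·p = 2/5·p, which plays the role of the discount factor.
Cooperation requires 2/5·p ≥ (28−22)/(28−8) = 3/10, hence p ≥ 3/4.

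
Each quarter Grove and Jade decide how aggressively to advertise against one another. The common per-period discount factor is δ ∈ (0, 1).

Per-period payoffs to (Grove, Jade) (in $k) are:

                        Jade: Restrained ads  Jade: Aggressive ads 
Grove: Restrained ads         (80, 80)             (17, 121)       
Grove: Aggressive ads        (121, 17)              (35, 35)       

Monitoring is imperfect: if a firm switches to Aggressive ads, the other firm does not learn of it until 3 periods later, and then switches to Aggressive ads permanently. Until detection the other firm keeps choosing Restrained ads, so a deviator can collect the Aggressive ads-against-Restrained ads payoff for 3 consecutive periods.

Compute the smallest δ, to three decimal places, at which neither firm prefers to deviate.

A deviator earns 121 for 3 periods, then 35 forever; cooperating earns 80 forever. Multiplying the IC by (1−δ):
80 ≥ 121(1−δ^3) + 35δ^3, so 86·δ^3 ≥ 41 and δ^3 ≥ 41/86.
δ ≥ (41/86)^(1/3) ≈ 0.781.

0.781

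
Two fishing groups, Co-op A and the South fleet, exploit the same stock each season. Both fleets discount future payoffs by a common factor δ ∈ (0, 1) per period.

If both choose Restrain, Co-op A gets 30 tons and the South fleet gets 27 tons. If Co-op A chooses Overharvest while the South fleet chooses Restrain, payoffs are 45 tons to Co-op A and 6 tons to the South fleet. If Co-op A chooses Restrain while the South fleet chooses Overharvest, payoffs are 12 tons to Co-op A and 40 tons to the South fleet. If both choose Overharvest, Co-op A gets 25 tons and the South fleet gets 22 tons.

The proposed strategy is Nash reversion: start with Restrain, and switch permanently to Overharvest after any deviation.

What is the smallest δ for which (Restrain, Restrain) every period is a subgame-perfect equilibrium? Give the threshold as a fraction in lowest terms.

3/4

For Co-op A: deviation gain 45−30 = 15, per-period punishment loss 30−25 = 5. IC gives δ ≥ 15/20 = 3/4.
For the South fleet: gain 13, loss 5 per period, so δ ≥ 13/18.
The tighter constraint is Co-op A's, so cooperation needs δ ≥ 3/4.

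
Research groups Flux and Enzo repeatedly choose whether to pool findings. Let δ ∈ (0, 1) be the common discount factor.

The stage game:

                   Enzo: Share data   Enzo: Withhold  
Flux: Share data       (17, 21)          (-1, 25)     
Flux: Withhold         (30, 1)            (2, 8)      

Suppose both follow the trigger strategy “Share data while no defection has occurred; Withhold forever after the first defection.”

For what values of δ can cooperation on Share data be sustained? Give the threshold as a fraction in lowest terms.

For Flux: deviation gain 30−17 = 13, per-period punishment loss 17−2 = 15. IC gives δ ≥ 13/28.
For Enzo: gain 4, loss 13 per period, so δ ≥ 4/17.
The tighter constraint is Flux's, so cooperation needs δ ≥ 13/28.

13/28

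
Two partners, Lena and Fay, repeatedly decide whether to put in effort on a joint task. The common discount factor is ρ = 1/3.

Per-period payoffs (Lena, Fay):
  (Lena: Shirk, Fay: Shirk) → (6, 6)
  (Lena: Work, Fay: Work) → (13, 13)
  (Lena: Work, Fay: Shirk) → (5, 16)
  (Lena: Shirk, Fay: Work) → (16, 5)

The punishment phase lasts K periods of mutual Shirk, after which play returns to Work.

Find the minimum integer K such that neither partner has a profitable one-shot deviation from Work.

2

Need Σ_{k=1}^{K} ρ^k ≥ (16−13)/(13−6) = 0.4286 at ρ = 1/3.
At K = 1 the sum is 0.3333 < 0.4286; at K = 2 it is 0.4444 ≥ 0.4286.
So the minimum punishment length is K = 2.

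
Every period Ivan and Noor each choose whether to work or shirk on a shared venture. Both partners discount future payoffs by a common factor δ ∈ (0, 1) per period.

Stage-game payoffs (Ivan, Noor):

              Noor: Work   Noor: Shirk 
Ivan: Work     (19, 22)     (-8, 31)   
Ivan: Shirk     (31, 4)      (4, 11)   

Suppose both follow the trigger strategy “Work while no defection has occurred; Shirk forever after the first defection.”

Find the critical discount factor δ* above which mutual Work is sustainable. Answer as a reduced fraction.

9/20

For Ivan: deviation gain 31−19 = 12, per-period punishment loss 19−4 = 15. IC gives δ ≥ 12/27 = 4/9.
For Noor: gain 9, loss 11 per period, so δ ≥ 9/20.
The tighter constraint is Noor's, so cooperation needs δ ≥ 9/20.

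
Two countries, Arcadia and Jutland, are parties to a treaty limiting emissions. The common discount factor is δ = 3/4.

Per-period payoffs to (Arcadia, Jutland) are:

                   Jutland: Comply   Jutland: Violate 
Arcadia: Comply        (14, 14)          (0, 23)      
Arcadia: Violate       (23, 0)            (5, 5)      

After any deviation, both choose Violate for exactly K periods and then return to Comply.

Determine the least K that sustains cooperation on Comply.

No profitable deviation requires (14−5)(δ+…+δ^K) ≥ 23−14, i.e. δ+…+δ^K ≥ 1 ≈ 1.0000.
With δ = 3/4, the partial sums are K=1: 0.7500, K=2: 1.3125.
K = 2 is the first length at which the sum reaches 1.0000.

2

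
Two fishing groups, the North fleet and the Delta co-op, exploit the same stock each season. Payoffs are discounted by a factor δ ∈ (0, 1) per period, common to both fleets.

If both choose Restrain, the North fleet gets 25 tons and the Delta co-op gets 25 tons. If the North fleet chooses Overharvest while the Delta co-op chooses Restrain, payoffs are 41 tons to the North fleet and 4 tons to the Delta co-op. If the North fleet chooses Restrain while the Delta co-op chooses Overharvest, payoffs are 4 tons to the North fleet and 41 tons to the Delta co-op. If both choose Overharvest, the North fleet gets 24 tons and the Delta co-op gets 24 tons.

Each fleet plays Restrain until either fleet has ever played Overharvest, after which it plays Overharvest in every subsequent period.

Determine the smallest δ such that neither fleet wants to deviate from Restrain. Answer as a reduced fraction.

16/17

Cooperation forever yields 25 each period: 25/(1−δ).
Deviating yields 41 once, then 24 forever: 41 + 24δ/(1−δ).
No profitable deviation requires 25/(1−δ) ≥ 41 + 24δ/(1−δ).
Multiplying by (1−δ): 25 ≥ 41(1−δ) + 24δ = 41 − 17δ.
So 17δ ≥ 16, i.e. δ ≥ 16/17.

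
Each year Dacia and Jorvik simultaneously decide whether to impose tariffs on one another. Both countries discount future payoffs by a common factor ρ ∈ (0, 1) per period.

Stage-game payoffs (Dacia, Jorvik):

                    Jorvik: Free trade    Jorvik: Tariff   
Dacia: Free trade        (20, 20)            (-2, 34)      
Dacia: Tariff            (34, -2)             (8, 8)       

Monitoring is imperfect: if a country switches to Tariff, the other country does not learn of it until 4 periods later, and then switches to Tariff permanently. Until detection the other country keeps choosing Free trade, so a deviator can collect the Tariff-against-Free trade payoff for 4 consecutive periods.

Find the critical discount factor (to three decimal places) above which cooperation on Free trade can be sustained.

0.857

Deviating for the 4 undetected periods gains 34−20 = 14 per period over cooperation, then loses 20−8 = 12 per period forever once punishment starts.
Gain: 14(1 + ρ + … + ρ^3); loss: 12·ρ^4/(1−ρ).
No profitable deviation ⇔ 14(1−ρ^4) ≤ 12·ρ^4, i.e. ρ^4 ≥ 14/(14+12) = 7/13.
Hence ρ ≥ (7/13)^(1/4) ≈ 0.857.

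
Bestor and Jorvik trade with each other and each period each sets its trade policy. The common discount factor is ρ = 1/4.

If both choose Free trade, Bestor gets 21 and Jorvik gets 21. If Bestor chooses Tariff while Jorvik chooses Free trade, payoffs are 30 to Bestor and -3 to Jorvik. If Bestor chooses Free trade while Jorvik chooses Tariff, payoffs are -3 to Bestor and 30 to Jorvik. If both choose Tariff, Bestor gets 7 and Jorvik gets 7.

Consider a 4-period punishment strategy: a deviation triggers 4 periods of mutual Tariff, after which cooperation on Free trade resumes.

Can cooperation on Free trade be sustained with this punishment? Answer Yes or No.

Comparing payoff streams over the 5 periods until play realigns: cooperate → 21(1+ρ+…+ρ^4); deviate → 30 + 7(ρ+…+ρ^4).
Cooperation is sustained iff (21−7)(ρ+…+ρ^4) ≥ 30−21.
ρ+…+ρ^4 = 1/4·(1−(1/4)^4)/(1−1/4) = 0.3320, and (30−21)/(21−7) = 0.6429.
0.3320 < 0.6429, so cooperation is not sustainable.

No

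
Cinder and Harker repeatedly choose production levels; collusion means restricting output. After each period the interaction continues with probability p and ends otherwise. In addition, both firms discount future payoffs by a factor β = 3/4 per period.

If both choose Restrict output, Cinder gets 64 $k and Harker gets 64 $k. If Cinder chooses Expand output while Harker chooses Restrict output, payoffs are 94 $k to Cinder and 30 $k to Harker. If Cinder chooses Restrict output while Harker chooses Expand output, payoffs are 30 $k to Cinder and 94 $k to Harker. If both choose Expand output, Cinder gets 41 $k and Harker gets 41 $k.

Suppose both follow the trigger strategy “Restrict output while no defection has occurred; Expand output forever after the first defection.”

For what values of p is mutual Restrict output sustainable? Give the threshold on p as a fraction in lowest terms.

With continuation probability p and discount β, the effective per-period discount factor is βp.
Grim-trigger IC: βp ≥ (94−64)/(94−41) = 30/53.
So p ≥ (30/53)/(3/4) = 40/53.

40/53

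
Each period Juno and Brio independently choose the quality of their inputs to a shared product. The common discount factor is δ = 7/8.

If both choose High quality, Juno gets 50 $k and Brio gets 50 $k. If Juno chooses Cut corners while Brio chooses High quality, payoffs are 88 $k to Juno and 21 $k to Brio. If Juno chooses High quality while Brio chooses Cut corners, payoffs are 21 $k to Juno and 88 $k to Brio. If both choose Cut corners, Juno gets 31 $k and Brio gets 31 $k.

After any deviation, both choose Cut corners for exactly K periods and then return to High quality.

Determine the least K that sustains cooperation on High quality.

Need Σ_{k=1}^{K} δ^k ≥ (88−50)/(50−31) = 2.0000 at δ = 7/8.
At K = 2 the sum is 1.6406 < 2.0000; at K = 3 it is 2.3105 ≥ 2.0000.
So the minimum punishment length is K = 3.

3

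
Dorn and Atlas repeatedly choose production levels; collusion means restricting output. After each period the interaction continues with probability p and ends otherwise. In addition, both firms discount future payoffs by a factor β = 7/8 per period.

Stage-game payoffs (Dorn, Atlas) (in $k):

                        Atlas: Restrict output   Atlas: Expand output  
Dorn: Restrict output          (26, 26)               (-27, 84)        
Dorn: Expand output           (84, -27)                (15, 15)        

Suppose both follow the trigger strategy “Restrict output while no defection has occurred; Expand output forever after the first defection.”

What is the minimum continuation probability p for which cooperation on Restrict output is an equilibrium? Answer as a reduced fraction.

464/483

With continuation probability p and discount β, the effective per-period discount factor is βp.
Grim-trigger IC: βp ≥ (84−26)/(84−15) = 58/69.
So p ≥ (58/69)/(7/8) = 464/483.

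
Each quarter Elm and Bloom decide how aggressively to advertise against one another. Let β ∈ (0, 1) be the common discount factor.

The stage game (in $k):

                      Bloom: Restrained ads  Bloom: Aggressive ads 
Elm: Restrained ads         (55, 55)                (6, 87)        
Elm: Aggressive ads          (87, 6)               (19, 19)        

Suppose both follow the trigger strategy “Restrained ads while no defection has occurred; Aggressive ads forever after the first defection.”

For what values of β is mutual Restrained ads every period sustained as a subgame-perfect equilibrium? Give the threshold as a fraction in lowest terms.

8/17

One-period gain from deviating is 87 − 55 = 32. The loss is 55 − 19 = 36 in every subsequent period, with present value 36·β/(1−β).
Deviation is unprofitable when 36·β/(1−β) ≥ 32, i.e. β/(1−β) ≥ 8/9.
Equivalently β ≥ 32/(32+36) = 8/17.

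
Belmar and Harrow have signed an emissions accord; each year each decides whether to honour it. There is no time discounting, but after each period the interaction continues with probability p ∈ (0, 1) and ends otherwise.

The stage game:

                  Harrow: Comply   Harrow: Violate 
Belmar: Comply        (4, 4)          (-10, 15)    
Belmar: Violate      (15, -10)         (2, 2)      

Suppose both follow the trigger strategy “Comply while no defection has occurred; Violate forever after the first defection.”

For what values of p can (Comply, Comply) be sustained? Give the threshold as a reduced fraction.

Expected cooperation value is 4 + p·4 + p²·4 + … = 4/(1−p); deviation gives 15 + p·2/(1−p).
4 ≥ 15(1−p) + 2p ⇒ 13p ≥ 11 ⇒ p ≥ 11/13.

11/13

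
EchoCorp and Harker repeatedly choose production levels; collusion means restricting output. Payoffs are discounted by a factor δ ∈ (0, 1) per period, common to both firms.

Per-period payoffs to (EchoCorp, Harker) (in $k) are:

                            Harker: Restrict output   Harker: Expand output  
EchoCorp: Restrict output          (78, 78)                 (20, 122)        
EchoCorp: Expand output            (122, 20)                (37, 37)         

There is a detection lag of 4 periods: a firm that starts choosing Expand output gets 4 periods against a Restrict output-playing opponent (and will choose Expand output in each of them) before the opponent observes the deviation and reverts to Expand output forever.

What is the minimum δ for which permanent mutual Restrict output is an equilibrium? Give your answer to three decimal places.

Deviating for the 4 undetected periods gains 122−78 = 44 per period over cooperation, then loses 78−37 = 41 per period forever once punishment starts.
Gain: 44(1 + δ + … + δ^3); loss: 41·δ^4/(1−δ).
No profitable deviation ⇔ 44(1−δ^4) ≤ 41·δ^4, i.e. δ^4 ≥ 44/(44+41) = 44/85.
Hence δ ≥ (44/85)^(1/4) ≈ 0.848.

0.848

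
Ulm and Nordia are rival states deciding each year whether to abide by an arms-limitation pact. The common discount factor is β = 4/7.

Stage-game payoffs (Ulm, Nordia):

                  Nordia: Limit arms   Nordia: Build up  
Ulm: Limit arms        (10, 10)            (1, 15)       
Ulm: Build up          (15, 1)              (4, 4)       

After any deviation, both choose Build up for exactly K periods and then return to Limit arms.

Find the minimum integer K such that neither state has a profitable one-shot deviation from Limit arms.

No profitable deviation requires (10−4)(β+…+β^K) ≥ 15−10, i.e. β+…+β^K ≥ 5/6 ≈ 0.8333.
With β = 4/7, the partial sums are K=1: 0.5714, K=2: 0.8980.
K = 2 is the first length at which the sum reaches 0.8333.

2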